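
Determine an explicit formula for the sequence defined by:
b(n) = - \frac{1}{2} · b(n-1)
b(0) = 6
Pure geometric recurrence with ratio - \frac{1}{2}.
By induction b(n) = b(0) · (- \frac{1}{2})^n = 6 \left(- \frac{1}{2}\right)^{n}.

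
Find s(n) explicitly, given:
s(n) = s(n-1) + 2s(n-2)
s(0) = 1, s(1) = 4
Characteristic equation: x² - x - 2 = 0, which factors as (x - (-1))(x - (2)) = 0.
Roots r₁ = -1, r₂ = 2 (distinct).
General solution: s(n) = A·(-1)^n + B·(2)^n.
From s(0) = 1: A + B = 1.
From s(1) = 4: -A + 2B = 4.
Solving: A = - \frac{2}{3}, B = \frac{5}{3}.
So s(n) = - \frac{2 \left(-1\right)^{n}}{3} + \frac{5 \cdot 2^{n}}{3}.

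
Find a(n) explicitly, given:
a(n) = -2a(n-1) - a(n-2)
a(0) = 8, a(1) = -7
Characteristic equation: x² + 2x + 1 = 0, which is (x - (-1))².
Repeated root r = -1.
General solution: a(n) = (A + Bn)·(-1)^n.
From a(0) = 8: A = 8.
From a(1) = -7: (A + B)·(-1) = -7 ⇒ B = -1.
So a(n) = \left(8 - n\right) \cdot (-1)^n.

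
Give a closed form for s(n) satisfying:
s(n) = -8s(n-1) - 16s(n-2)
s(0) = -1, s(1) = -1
Characteristic equation: x² + 8x + 16 = 0, which is (x - (-4))².
Repeated root r = -4.
General solution: s(n) = (A + Bn)·(-4)^n.
From s(0) = -1: A = -1.
From s(1) = -1: (A + B)·(-4) = -1 ⇒ B = \frac{5}{4}.
So s(n) = \left(\frac{5 n}{4} - 1\right) \cdot (-4)^n.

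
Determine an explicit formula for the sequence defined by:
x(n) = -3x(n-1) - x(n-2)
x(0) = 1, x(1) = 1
Characteristic equation: x² + 3x + 1 = 0.
Discriminant Δ = (-3)² + 4·(-1) = 5.
Roots r₁,₂ = (-3 ± √5)/2, so r₁ = - \frac{3}{2} + \frac{\sqrt{5}}{2}, r₂ = - \frac{3}{2} - \frac{\sqrt{5}}{2}.
General solution: x(n) = A·r₁^n + B·r₂^n.
From the initial conditions, A + B = 1 and r₁A + r₂B = 1.
Since r₁ - r₂ = √5: A = (1 - (1)r₂)/√5 = \frac{1}{2} + \frac{\sqrt{5}}{2}, and B = 1 - A = \frac{1}{2} - \frac{\sqrt{5}}{2}.
So x(n) = \left(\frac{1}{2} + \frac{\sqrt{5}}{2}\right)\left(- \frac{3}{2} + \frac{\sqrt{5}}{2}\right)^n + \left(\frac{1}{2} - \frac{\sqrt{5}}{2}\right)\left(- \frac{3}{2} - \frac{\sqrt{5}}{2}\right)^n.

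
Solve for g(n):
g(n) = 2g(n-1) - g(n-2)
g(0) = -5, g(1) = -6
Characteristic equation: x² - 2x + 1 = 0, which is (x - (1))².
Repeated root r = 1.
General solution: g(n) = (A + Bn)·(1)^n.
From g(0) = -5: A = -5.
From g(1) = -6: (A + B)·(1) = -6 ⇒ B = -1.
So g(n) = \left(- n - 5\right) \cdot (1)^n.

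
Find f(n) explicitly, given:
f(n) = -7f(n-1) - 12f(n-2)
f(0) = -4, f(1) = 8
Characteristic equation: x² + 7x + 12 = 0, which factors as (x - (-3))(x - (-4)) = 0.
Roots r₁ = -3, r₂ = -4 (distinct).
General solution: f(n) = A·(-3)^n + B·(-4)^n.
From f(0) = -4: A + B = -4.
From f(1) = 8: -3A - 4B = 8.
Solving: A = -8, B = 4.
So f(n) = - 8 \left(-3\right)^{n} + 4 \left(-4\right)^{n}.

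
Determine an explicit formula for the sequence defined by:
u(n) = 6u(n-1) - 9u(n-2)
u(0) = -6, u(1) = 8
Characteristic equation: x² - 6x + 9 = 0, which is (x - (3))².
Repeated root r = 3.
General solution: u(n) = (A + Bn)·(3)^n.
From u(0) = -6: A = -6.
From u(1) = 8: (A + B)·(3) = 8 ⇒ B = \frac{26}{3}.
So u(n) = \left(\frac{26 n}{3} - 6\right) \cdot (3)^n.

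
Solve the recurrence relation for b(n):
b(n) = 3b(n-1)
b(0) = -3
This is a homogeneous first-order recurrence with ratio 3.
By induction b(n) = b(0) · (3)^n = - 3 \cdot 3^{n}.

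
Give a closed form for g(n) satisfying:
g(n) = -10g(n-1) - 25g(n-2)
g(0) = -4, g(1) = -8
Characteristic equation: x² + 10x + 25 = 0, which is (x - (-5))².
Repeated root r = -5.
General solution: g(n) = (A + Bn)·(-5)^n.
From g(0) = -4: A = -4.
From g(1) = -8: (A + B)·(-5) = -8 ⇒ B = \frac{28}{5}.
So g(n) = \left(\frac{28 n}{5} - 4\right) \cdot (-5)^n.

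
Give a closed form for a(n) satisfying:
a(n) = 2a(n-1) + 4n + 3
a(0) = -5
First-order linear with linear forcing.
Homogeneous solution: a_h(n) = A·(2)^n.
Try particular a_p(n) = pn + q. Substituting:
  pn + q = 2(p(n-1) + q) + 4n + 3.
Matching the n-coefficient: p = 2p + 4 ⇒ p = -4.
Matching constants: q = -2p + 2q + 3 ⇒ q = -11.
General: a(n) = A·(2)^n - 4 n - 11.
Apply a(0) = -5: A - 11 = -5 ⇒ A = 6.
So a(n) = 6 \cdot 2^{n} - 4 n - 11.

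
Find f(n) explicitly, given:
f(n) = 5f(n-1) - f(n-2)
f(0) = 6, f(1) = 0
Characteristic equation: x² - 5x + 1 = 0.
Discriminant Δ = (5)² + 4·(-1) = 21.
Roots r₁,₂ = (5 ± √21)/2, so r₁ = \frac{\sqrt{21}}{2} + \frac{5}{2}, r₂ = \frac{5}{2} - \frac{\sqrt{21}}{2}.
General solution: f(n) = A·r₁^n + B·r₂^n.
From the initial conditions, A + B = 6 and r₁A + r₂B = 0.
Since r₁ - r₂ = √21: A = (0 - (6)r₂)/√21 = 3 - \frac{5 \sqrt{21}}{7}, and B = 6 - A = 3 + \frac{5 \sqrt{21}}{7}.
So f(n) = \left(3 - \frac{5 \sqrt{21}}{7}\right)\left(\frac{\sqrt{21}}{2} + \frac{5}{2}\right)^n + \left(3 + \frac{5 \sqrt{21}}{7}\right)\left(\frac{5}{2} - \frac{\sqrt{21}}{2}\right)^n.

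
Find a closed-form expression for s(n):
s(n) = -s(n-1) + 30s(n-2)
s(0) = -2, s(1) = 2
Characteristic equation: x² + x - 30 = 0, which factors as (x - (-6))(x - (5)) = 0.
Roots r₁ = -6, r₂ = 5 (distinct).
General solution: s(n) = A·(-6)^n + B·(5)^n.
From s(0) = -2: A + B = -2.
From s(1) = 2: -6A + 5B = 2.
Solving: A = - \frac{12}{11}, B = - \frac{10}{11}.
So s(n) = - \frac{12 \left(-6\right)^{n}}{11} - \frac{10 \cdot 5^{n}}{11}.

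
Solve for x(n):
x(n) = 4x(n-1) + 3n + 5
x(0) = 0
First-order linear with linear forcing.
Homogeneous solution: x_h(n) = A·(4)^n.
Try particular x_p(n) = pn + q. Substituting:
  pn + q = 4(p(n-1) + q) + 3n + 5.
Matching the n-coefficient: p = 4p + 3 ⇒ p = -1.
Matching constants: q = -4p + 4q + 5 ⇒ q = -3.
General: x(n) = A·(4)^n - n - 3.
Apply x(0) = 0: A - 3 = 0 ⇒ A = 3.
So x(n) = 3 \cdot 4^{n} - n - 3.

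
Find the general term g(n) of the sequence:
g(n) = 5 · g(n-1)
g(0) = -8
Pure geometric recurrence with ratio 5.
By induction g(n) = g(0) · (5)^n = - 8 \cdot 5^{n}.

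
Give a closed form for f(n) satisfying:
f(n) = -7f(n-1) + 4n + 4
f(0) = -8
First-order linear with linear forcing.
Homogeneous solution: f_h(n) = A·(-7)^n.
Try particular f_p(n) = pn + q. Substituting:
  pn + q = -7(p(n-1) + q) + 4n + 4.
Matching the n-coefficient: p = -7p + 4 ⇒ p = \frac{1}{2}.
Matching constants: q = 7p - 7q + 4 ⇒ q = \frac{15}{16}.
General: f(n) = A·(-7)^n + \frac{n}{2} + \frac{15}{16}.
Apply f(0) = -8: A + \frac{15}{16} = -8 ⇒ A = - \frac{143}{16}.
So f(n) = - \frac{143 \left(-7\right)^{n}}{16} + \frac{n}{2} + \frac{15}{16}.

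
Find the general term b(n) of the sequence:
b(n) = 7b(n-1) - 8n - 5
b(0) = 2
First-order linear with linear forcing.
Homogeneous solution: b_h(n) = A·(7)^n.
Try particular b_p(n) = pn + q. Substituting:
  pn + q = 7(p(n-1) + q) - 8n - 5.
Matching the n-coefficient: p = 7p - 8 ⇒ p = \frac{4}{3}.
Matching constants: q = -7p + 7q - 5 ⇒ q = \frac{43}{18}.
General: b(n) = A·(7)^n + \frac{4 n}{3} + \frac{43}{18}.
Apply b(0) = 2: A + \frac{43}{18} = 2 ⇒ A = - \frac{7}{18}.
So b(n) = - \frac{7 \cdot 7^{n}}{18} + \frac{4 n}{3} + \frac{43}{18}.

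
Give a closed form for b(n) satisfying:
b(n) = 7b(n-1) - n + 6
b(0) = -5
First-order linear with linear forcing.
Homogeneous solution: b_h(n) = A·(7)^n.
Try particular b_p(n) = pn + q. Substituting:
  pn + q = 7(p(n-1) + q) - n + 6.
Matching the n-coefficient: p = 7p - 1 ⇒ p = \frac{1}{6}.
Matching constants: q = -7p + 7q + 6 ⇒ q = - \frac{29}{36}.
General: b(n) = A·(7)^n + \frac{n}{6} - \frac{29}{36}.
Apply b(0) = -5: A - \frac{29}{36} = -5 ⇒ A = - \frac{151}{36}.
So b(n) = - \frac{151 \cdot 7^{n}}{36} + \frac{n}{6} - \frac{29}{36}.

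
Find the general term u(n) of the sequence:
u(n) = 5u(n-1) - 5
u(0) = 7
First-order linear non-homogeneous.
Homogeneous solution: u_h(n) = A·(5)^n.
Try constant particular solution u_p = K: K = 5K - 5 ⇒ K = \frac{5}{4}.
General: u(n) = A·(5)^n + \frac{5}{4}.
Apply u(0) = 7: A + \frac{5}{4} = 7 ⇒ A = \frac{23}{4}.
So u(n) = \frac{23 \cdot 5^{n}}{4} + \frac{5}{4}.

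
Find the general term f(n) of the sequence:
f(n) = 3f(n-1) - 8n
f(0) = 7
First-order linear with linear forcing.
Homogeneous solution: f_h(n) = A·(3)^n.
Try particular f_p(n) = pn + q. Substituting:
  pn + q = 3(p(n-1) + q) - 8n.
Matching the n-coefficient: p = 3p - 8 ⇒ p = 4.
Matching constants: q = -3p + 3q ⇒ q = 6.
General: f(n) = A·(3)^n + 4 n + 6.
Apply f(0) = 7: A + 6 = 7 ⇒ A = 1.
So f(n) = 3^{n} + 4 n + 6.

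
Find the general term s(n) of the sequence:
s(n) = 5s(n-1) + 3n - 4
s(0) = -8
First-order linear with linear forcing.
Homogeneous solution: s_h(n) = A·(5)^n.
Try particular s_p(n) = pn + q. Substituting:
  pn + q = 5(p(n-1) + q) + 3n - 4.
Matching the n-coefficient: p = 5p + 3 ⇒ p = - \frac{3}{4}.
Matching constants: q = -5p + 5q - 4 ⇒ q = \frac{1}{16}.
General: s(n) = A·(5)^n - \frac{3 n}{4} + \frac{1}{16}.
Apply s(0) = -8: A + \frac{1}{16} = -8 ⇒ A = - \frac{129}{16}.
So s(n) = - \frac{129 \cdot 5^{n}}{16} - \frac{3 n}{4} + \frac{1}{16}.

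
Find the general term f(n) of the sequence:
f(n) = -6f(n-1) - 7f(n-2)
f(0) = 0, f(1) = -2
Characteristic equation: x² + 6x + 7 = 0.
Discriminant Δ = (-6)² + 4·(-7) = 8.
Roots r₁,₂ = (-6 ± √8)/2, so r₁ = -3 + \sqrt{2}, r₂ = -3 - \sqrt{2}.
General solution: f(n) = A·r₁^n + B·r₂^n.
From the initial conditions, A + B = 0 and r₁A + r₂B = -2.
Since r₁ - r₂ = √8: A = (-2 - (0)r₂)/√8 = - \frac{\sqrt{2}}{2}, and B = 0 - A = \frac{\sqrt{2}}{2}.
So f(n) = \left(- \frac{\sqrt{2}}{2}\right)\left(-3 + \sqrt{2}\right)^n + \left(\frac{\sqrt{2}}{2}\right)\left(-3 - \sqrt{2}\right)^n.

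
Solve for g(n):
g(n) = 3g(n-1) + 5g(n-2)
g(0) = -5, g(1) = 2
Characteristic equation: x² - 3x - 5 = 0.
Discriminant Δ = (3)² + 4·(5) = 29.
Roots r₁,₂ = (3 ± √29)/2, so r₁ = \frac{3}{2} + \frac{\sqrt{29}}{2}, r₂ = \frac{3}{2} - \frac{\sqrt{29}}{2}.
General solution: g(n) = A·r₁^n + B·r₂^n.
From the initial conditions, A + B = -5 and r₁A + r₂B = 2.
Since r₁ - r₂ = √29: A = (2 - (-5)r₂)/√29 = - \frac{5}{2} + \frac{19 \sqrt{29}}{58}, and B = -5 - A = - \frac{5}{2} - \frac{19 \sqrt{29}}{58}.
So g(n) = \left(- \frac{5}{2} + \frac{19 \sqrt{29}}{58}\right)\left(\frac{3}{2} + \frac{\sqrt{29}}{2}\right)^n + \left(- \frac{5}{2} - \frac{19 \sqrt{29}}{58}\right)\left(\frac{3}{2} - \frac{\sqrt{29}}{2}\right)^n.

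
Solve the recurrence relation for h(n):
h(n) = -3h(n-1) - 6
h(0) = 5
First-order linear non-homogeneous.
Homogeneous solution: h_h(n) = A·(-3)^n.
Try constant particular solution h_p = K: K = -3K - 6 ⇒ K = - \frac{3}{2}.
General: h(n) = A·(-3)^n - \frac{3}{2}.
Apply h(0) = 5: A - \frac{3}{2} = 5 ⇒ A = \frac{13}{2}.
So h(n) = \frac{13 \left(-3\right)^{n}}{2} - \frac{3}{2}.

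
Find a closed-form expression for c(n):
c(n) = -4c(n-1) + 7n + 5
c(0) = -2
First-order linear with linear forcing.
Homogeneous solution: c_h(n) = A·(-4)^n.
Try particular c_p(n) = pn + q. Substituting:
  pn + q = -4(p(n-1) + q) + 7n + 5.
Matching the n-coefficient: p = -4p + 7 ⇒ p = \frac{7}{5}.
Matching constants: q = 4p - 4q + 5 ⇒ q = \frac{53}{25}.
General: c(n) = A·(-4)^n + \frac{7 n}{5} + \frac{53}{25}.
Apply c(0) = -2: A + \frac{53}{25} = -2 ⇒ A = - \frac{103}{25}.
So c(n) = - \frac{103 \left(-4\right)^{n}}{25} + \frac{7 n}{5} + \frac{53}{25}.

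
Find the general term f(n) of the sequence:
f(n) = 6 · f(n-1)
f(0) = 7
Pure geometric recurrence with ratio 6.
By induction f(n) = f(0) · (6)^n = 7 \cdot 6^{n}.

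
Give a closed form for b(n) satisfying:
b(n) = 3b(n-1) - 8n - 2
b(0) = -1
First-order linear with linear forcing.
Homogeneous solution: b_h(n) = A·(3)^n.
Try particular b_p(n) = pn + q. Substituting:
  pn + q = 3(p(n-1) + q) - 8n - 2.
Matching the n-coefficient: p = 3p - 8 ⇒ p = 4.
Matching constants: q = -3p + 3q - 2 ⇒ q = 7.
General: b(n) = A·(3)^n + 4 n + 7.
Apply b(0) = -1: A + 7 = -1 ⇒ A = -8.
So b(n) = - 8 \cdot 3^{n} + 4 n + 7.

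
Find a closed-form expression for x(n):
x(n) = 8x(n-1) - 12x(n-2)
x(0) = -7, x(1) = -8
Characteristic equation: x² - 8x + 12 = 0, which factors as (x - (6))(x - (2)) = 0.
Roots r₁ = 6, r₂ = 2 (distinct).
General solution: x(n) = A·(6)^n + B·(2)^n.
From x(0) = -7: A + B = -7.
From x(1) = -8: 6A + 2B = -8.
Solving: A = \frac{3}{2}, B = - \frac{17}{2}.
So x(n) = - \frac{17 \cdot 2^{n}}{2} + \frac{3 \cdot 6^{n}}{2}.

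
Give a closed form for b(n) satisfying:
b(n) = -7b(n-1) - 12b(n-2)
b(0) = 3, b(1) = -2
Characteristic equation: x² + 7x + 12 = 0, which factors as (x - (-4))(x - (-3)) = 0.
Roots r₁ = -4, r₂ = -3 (distinct).
General solution: b(n) = A·(-4)^n + B·(-3)^n.
From b(0) = 3: A + B = 3.
From b(1) = -2: -4A - 3B = -2.
Solving: A = -7, B = 10.
So b(n) = 10 \left(-3\right)^{n} - 7 \left(-4\right)^{n}.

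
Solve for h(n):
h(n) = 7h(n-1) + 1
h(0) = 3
First-order linear non-homogeneous.
Homogeneous solution: h_h(n) = A·(7)^n.
Try constant particular solution h_p = K: K = 7K + 1 ⇒ K = - \frac{1}{6}.
General: h(n) = A·(7)^n - \frac{1}{6}.
Apply h(0) = 3: A - \frac{1}{6} = 3 ⇒ A = \frac{19}{6}.
So h(n) = \frac{19 \cdot 7^{n}}{6} - \frac{1}{6}.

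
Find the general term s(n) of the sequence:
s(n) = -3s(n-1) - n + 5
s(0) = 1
First-order linear with linear forcing.
Homogeneous solution: s_h(n) = A·(-3)^n.
Try particular s_p(n) = pn + q. Substituting:
  pn + q = -3(p(n-1) + q) - n + 5.
Matching the n-coefficient: p = -3p - 1 ⇒ p = - \frac{1}{4}.
Matching constants: q = 3p - 3q + 5 ⇒ q = \frac{17}{16}.
General: s(n) = A·(-3)^n - \frac{n}{4} + \frac{17}{16}.
Apply s(0) = 1: A + \frac{17}{16} = 1 ⇒ A = - \frac{1}{16}.
So s(n) = - \frac{\left(-3\right)^{n}}{16} - \frac{n}{4} + \frac{17}{16}.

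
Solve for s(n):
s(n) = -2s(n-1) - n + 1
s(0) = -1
First-order linear with linear forcing.
Homogeneous solution: s_h(n) = A·(-2)^n.
Try particular s_p(n) = pn + q. Substituting:
  pn + q = -2(p(n-1) + q) - n + 1.
Matching the n-coefficient: p = -2p - 1 ⇒ p = - \frac{1}{3}.
Matching constants: q = 2p - 2q + 1 ⇒ q = \frac{1}{9}.
General: s(n) = A·(-2)^n - \frac{n}{3} + \frac{1}{9}.
Apply s(0) = -1: A + \frac{1}{9} = -1 ⇒ A = - \frac{10}{9}.
So s(n) = - \frac{10 \left(-2\right)^{n}}{9} - \frac{n}{3} + \frac{1}{9}.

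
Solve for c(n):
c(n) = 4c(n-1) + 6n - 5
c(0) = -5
First-order linear with linear forcing.
Homogeneous solution: c_h(n) = A·(4)^n.
Try particular c_p(n) = pn + q. Substituting:
  pn + q = 4(p(n-1) + q) + 6n - 5.
Matching the n-coefficient: p = 4p + 6 ⇒ p = -2.
Matching constants: q = -4p + 4q - 5 ⇒ q = -1.
General: c(n) = A·(4)^n - 2 n - 1.
Apply c(0) = -5: A - 1 = -5 ⇒ A = -4.
So c(n) = - 4 \cdot 4^{n} - 2 n - 1.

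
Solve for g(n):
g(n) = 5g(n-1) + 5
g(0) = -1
First-order linear non-homogeneous.
Homogeneous solution: g_h(n) = A·(5)^n.
Try constant particular solution g_p = K: K = 5K + 5 ⇒ K = - \frac{5}{4}.
General: g(n) = A·(5)^n - \frac{5}{4}.
Apply g(0) = -1: A - \frac{5}{4} = -1 ⇒ A = \frac{1}{4}.
So g(n) = \frac{5^{n}}{4} - \frac{5}{4}.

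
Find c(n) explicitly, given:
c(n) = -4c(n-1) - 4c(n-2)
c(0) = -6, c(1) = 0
Characteristic equation: x² + 4x + 4 = 0, which is (x - (-2))².
Repeated root r = -2.
General solution: c(n) = (A + Bn)·(-2)^n.
From c(0) = -6: A = -6.
From c(1) = 0: (A + B)·(-2) = 0 ⇒ B = 6.
So c(n) = \left(6 n - 6\right) \cdot (-2)^n.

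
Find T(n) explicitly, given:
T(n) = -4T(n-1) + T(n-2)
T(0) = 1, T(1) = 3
Characteristic equation: x² + 4x - 1 = 0.
Discriminant Δ = (-4)² + 4·(1) = 20.
Roots r₁,₂ = (-4 ± √20)/2, so r₁ = -2 + \sqrt{5}, r₂ = - \sqrt{5} - 2.
General solution: T(n) = A·r₁^n + B·r₂^n.
From the initial conditions, A + B = 1 and r₁A + r₂B = 3.
Since r₁ - r₂ = √20: A = (3 - (1)r₂)/√20 = \frac{1}{2} + \frac{\sqrt{5}}{2}, and B = 1 - A = \frac{1}{2} - \frac{\sqrt{5}}{2}.
So T(n) = \left(\frac{1}{2} + \frac{\sqrt{5}}{2}\right)\left(-2 + \sqrt{5}\right)^n + \left(\frac{1}{2} - \frac{\sqrt{5}}{2}\right)\left(- \sqrt{5} - 2\right)^n.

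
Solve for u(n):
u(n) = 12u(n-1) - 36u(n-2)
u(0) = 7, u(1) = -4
Characteristic equation: x² - 12x + 36 = 0, which is (x - (6))².
Repeated root r = 6.
General solution: u(n) = (A + Bn)·(6)^n.
From u(0) = 7: A = 7.
From u(1) = -4: (A + B)·(6) = -4 ⇒ B = - \frac{23}{3}.
So u(n) = \left(7 - \frac{23 n}{3}\right) \cdot (6)^n.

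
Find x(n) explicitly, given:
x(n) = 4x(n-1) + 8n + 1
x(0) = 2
First-order linear with linear forcing.
Homogeneous solution: x_h(n) = A·(4)^n.
Try particular x_p(n) = pn + q. Substituting:
  pn + q = 4(p(n-1) + q) + 8n + 1.
Matching the n-coefficient: p = 4p + 8 ⇒ p = - \frac{8}{3}.
Matching constants: q = -4p + 4q + 1 ⇒ q = - \frac{35}{9}.
General: x(n) = A·(4)^n - \frac{8 n}{3} - \frac{35}{9}.
Apply x(0) = 2: A - \frac{35}{9} = 2 ⇒ A = \frac{53}{9}.
So x(n) = \frac{53 \cdot 4^{n}}{9} - \frac{8 n}{3} - \frac{35}{9}.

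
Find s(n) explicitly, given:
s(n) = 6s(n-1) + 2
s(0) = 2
First-order linear non-homogeneous.
Homogeneous solution: s_h(n) = A·(6)^n.
Try constant particular solution s_p = K: K = 6K + 2 ⇒ K = - \frac{2}{5}.
General: s(n) = A·(6)^n - \frac{2}{5}.
Apply s(0) = 2: A - \frac{2}{5} = 2 ⇒ A = \frac{12}{5}.
So s(n) = \frac{12 \cdot 6^{n}}{5} - \frac{2}{5}.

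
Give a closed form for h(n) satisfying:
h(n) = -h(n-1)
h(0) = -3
This is a homogeneous first-order recurrence with ratio -1.
By induction h(n) = h(0) · (-1)^n = - 3 \left(-1\right)^{n}.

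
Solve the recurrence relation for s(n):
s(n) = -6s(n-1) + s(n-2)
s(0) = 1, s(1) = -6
Characteristic equation: x² + 6x - 1 = 0.
Discriminant Δ = (-6)² + 4·(1) = 40.
Roots r₁,₂ = (-6 ± √40)/2, so r₁ = -3 + \sqrt{10}, r₂ = - \sqrt{10} - 3.
General solution: s(n) = A·r₁^n + B·r₂^n.
From the initial conditions, A + B = 1 and r₁A + r₂B = -6.
Since r₁ - r₂ = √40: A = (-6 - (1)r₂)/√40 = \frac{1}{2} - \frac{3 \sqrt{10}}{20}, and B = 1 - A = \frac{3 \sqrt{10}}{20} + \frac{1}{2}.
So s(n) = \left(\frac{1}{2} - \frac{3 \sqrt{10}}{20}\right)\left(-3 + \sqrt{10}\right)^n + \left(\frac{3 \sqrt{10}}{20} + \frac{1}{2}\right)\left(- \sqrt{10} - 3\right)^n.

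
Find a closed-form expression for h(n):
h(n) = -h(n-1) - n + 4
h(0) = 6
First-order linear with linear forcing.
Homogeneous solution: h_h(n) = A·(-1)^n.
Try particular h_p(n) = pn + q. Substituting:
  pn + q = -(p(n-1) + q) - n + 4.
Matching the n-coefficient: p = -p - 1 ⇒ p = - \frac{1}{2}.
Matching constants: q = p - q + 4 ⇒ q = \frac{7}{4}.
General: h(n) = A·(-1)^n - \frac{n}{2} + \frac{7}{4}.
Apply h(0) = 6: A + \frac{7}{4} = 6 ⇒ A = \frac{17}{4}.
So h(n) = \frac{17 \left(-1\right)^{n}}{4} - \frac{n}{2} + \frac{7}{4}.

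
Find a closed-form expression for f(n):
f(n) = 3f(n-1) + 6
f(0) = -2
First-order linear non-homogeneous.
Homogeneous solution: f_h(n) = A·(3)^n.
Try constant particular solution f_p = K: K = 3K + 6 ⇒ K = -3.
General: f(n) = A·(3)^n - 3.
Apply f(0) = -2: A - 3 = -2 ⇒ A = 1.
So f(n) = 3^{n} - 3.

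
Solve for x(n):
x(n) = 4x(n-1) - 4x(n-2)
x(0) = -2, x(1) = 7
Characteristic equation: x² - 4x + 4 = 0, which is (x - (2))².
Repeated root r = 2.
General solution: x(n) = (A + Bn)·(2)^n.
From x(0) = -2: A = -2.
From x(1) = 7: (A + B)·(2) = 7 ⇒ B = \frac{11}{2}.
So x(n) = \left(\frac{11 n}{2} - 2\right) \cdot (2)^n.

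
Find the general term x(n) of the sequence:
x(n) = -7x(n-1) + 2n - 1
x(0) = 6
First-order linear with linear forcing.
Homogeneous solution: x_h(n) = A·(-7)^n.
Try particular x_p(n) = pn + q. Substituting:
  pn + q = -7(p(n-1) + q) + 2n - 1.
Matching the n-coefficient: p = -7p + 2 ⇒ p = \frac{1}{4}.
Matching constants: q = 7p - 7q - 1 ⇒ q = \frac{3}{32}.
General: x(n) = A·(-7)^n + \frac{n}{4} + \frac{3}{32}.
Apply x(0) = 6: A + \frac{3}{32} = 6 ⇒ A = \frac{189}{32}.
So x(n) = \frac{189 \left(-7\right)^{n}}{32} + \frac{n}{4} + \frac{3}{32}.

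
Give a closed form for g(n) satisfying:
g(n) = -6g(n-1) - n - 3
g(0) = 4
First-order linear with linear forcing.
Homogeneous solution: g_h(n) = A·(-6)^n.
Try particular g_p(n) = pn + q. Substituting:
  pn + q = -6(p(n-1) + q) - n - 3.
Matching the n-coefficient: p = -6p - 1 ⇒ p = - \frac{1}{7}.
Matching constants: q = 6p - 6q - 3 ⇒ q = - \frac{27}{49}.
General: g(n) = A·(-6)^n - \frac{n}{7} - \frac{27}{49}.
Apply g(0) = 4: A - \frac{27}{49} = 4 ⇒ A = \frac{223}{49}.
So g(n) = \frac{223 \left(-6\right)^{n}}{49} - \frac{n}{7} - \frac{27}{49}.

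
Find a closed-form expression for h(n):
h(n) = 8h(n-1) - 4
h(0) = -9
First-order linear non-homogeneous.
Homogeneous solution: h_h(n) = A·(8)^n.
Try constant particular solution h_p = K: K = 8K - 4 ⇒ K = \frac{4}{7}.
General: h(n) = A·(8)^n + \frac{4}{7}.
Apply h(0) = -9: A + \frac{4}{7} = -9 ⇒ A = - \frac{67}{7}.
So h(n) = \frac{4}{7} - \frac{67 \cdot 8^{n}}{7}.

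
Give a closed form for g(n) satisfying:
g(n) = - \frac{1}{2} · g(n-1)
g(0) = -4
Pure geometric recurrence with ratio - \frac{1}{2}.
By induction g(n) = g(0) · (- \frac{1}{2})^n = - 4 \left(- \frac{1}{2}\right)^{n}.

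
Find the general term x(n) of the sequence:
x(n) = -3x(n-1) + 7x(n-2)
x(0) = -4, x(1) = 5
Characteristic equation: x² + 3x - 7 = 0.
Discriminant Δ = (-3)² + 4·(7) = 37.
Roots r₁,₂ = (-3 ± √37)/2, so r₁ = - \frac{3}{2} + \frac{\sqrt{37}}{2}, r₂ = - \frac{\sqrt{37}}{2} - \frac{3}{2}.
General solution: x(n) = A·r₁^n + B·r₂^n.
From the initial conditions, A + B = -4 and r₁A + r₂B = 5.
Since r₁ - r₂ = √37: A = (5 - (-4)r₂)/√37 = -2 - \frac{\sqrt{37}}{37}, and B = -4 - A = -2 + \frac{\sqrt{37}}{37}.
So x(n) = \left(-2 - \frac{\sqrt{37}}{37}\right)\left(- \frac{3}{2} + \frac{\sqrt{37}}{2}\right)^n + \left(-2 + \frac{\sqrt{37}}{37}\right)\left(- \frac{\sqrt{37}}{2} - \frac{3}{2}\right)^n.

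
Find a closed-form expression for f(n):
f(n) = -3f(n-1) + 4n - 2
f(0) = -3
First-order linear with linear forcing.
Homogeneous solution: f_h(n) = A·(-3)^n.
Try particular f_p(n) = pn + q. Substituting:
  pn + q = -3(p(n-1) + q) + 4n - 2.
Matching the n-coefficient: p = -3p + 4 ⇒ p = 1.
Matching constants: q = 3p - 3q - 2 ⇒ q = \frac{1}{4}.
General: f(n) = A·(-3)^n + n + \frac{1}{4}.
Apply f(0) = -3: A + \frac{1}{4} = -3 ⇒ A = - \frac{13}{4}.
So f(n) = - \frac{13 \left(-3\right)^{n}}{4} + n + \frac{1}{4}.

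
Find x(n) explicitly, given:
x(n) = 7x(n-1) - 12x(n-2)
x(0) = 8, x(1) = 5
Characteristic equation: x² - 7x + 12 = 0, which factors as (x - (4))(x - (3)) = 0.
Roots r₁ = 4, r₂ = 3 (distinct).
General solution: x(n) = A·(4)^n + B·(3)^n.
From x(0) = 8: A + B = 8.
From x(1) = 5: 4A + 3B = 5.
Solving: A = -19, B = 27.
So x(n) = 27 \cdot 3^{n} - 19 \cdot 4^{n}.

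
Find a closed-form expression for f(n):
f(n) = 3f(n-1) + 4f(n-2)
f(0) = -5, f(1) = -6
Characteristic equation: x² - 3x - 4 = 0, which factors as (x - (4))(x - (-1)) = 0.
Roots r₁ = 4, r₂ = -1 (distinct).
General solution: f(n) = A·(4)^n + B·(-1)^n.
From f(0) = -5: A + B = -5.
From f(1) = -6: 4A - B = -6.
Solving: A = - \frac{11}{5}, B = - \frac{14}{5}.
So f(n) = - \frac{14 \left(-1\right)^{n}}{5} - \frac{11 \cdot 4^{n}}{5}.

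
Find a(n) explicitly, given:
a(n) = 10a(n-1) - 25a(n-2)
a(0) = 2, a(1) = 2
Characteristic equation: x² - 10x + 25 = 0, which is (x - (5))².
Repeated root r = 5.
General solution: a(n) = (A + Bn)·(5)^n.
From a(0) = 2: A = 2.
From a(1) = 2: (A + B)·(5) = 2 ⇒ B = - \frac{8}{5}.
So a(n) = \left(2 - \frac{8 n}{5}\right) \cdot (5)^n.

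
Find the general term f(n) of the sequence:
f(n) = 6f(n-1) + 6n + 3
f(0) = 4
First-order linear with linear forcing.
Homogeneous solution: f_h(n) = A·(6)^n.
Try particular f_p(n) = pn + q. Substituting:
  pn + q = 6(p(n-1) + q) + 6n + 3.
Matching the n-coefficient: p = 6p + 6 ⇒ p = - \frac{6}{5}.
Matching constants: q = -6p + 6q + 3 ⇒ q = - \frac{51}{25}.
General: f(n) = A·(6)^n - \frac{6 n}{5} - \frac{51}{25}.
Apply f(0) = 4: A - \frac{51}{25} = 4 ⇒ A = \frac{151}{25}.
So f(n) = \frac{151 \cdot 6^{n}}{25} - \frac{6 n}{5} - \frac{51}{25}.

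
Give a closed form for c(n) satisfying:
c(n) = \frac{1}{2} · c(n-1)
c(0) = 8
Pure geometric recurrence with ratio \frac{1}{2}.
By induction c(n) = c(0) · (\frac{1}{2})^n = 8 \cdot 2^{- n}.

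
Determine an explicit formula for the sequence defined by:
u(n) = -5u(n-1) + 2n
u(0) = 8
First-order linear with linear forcing.
Homogeneous solution: u_h(n) = A·(-5)^n.
Try particular u_p(n) = pn + q. Substituting:
  pn + q = -5(p(n-1) + q) + 2n.
Matching the n-coefficient: p = -5p + 2 ⇒ p = \frac{1}{3}.
Matching constants: q = 5p - 5q ⇒ q = \frac{5}{18}.
General: u(n) = A·(-5)^n + \frac{n}{3} + \frac{5}{18}.
Apply u(0) = 8: A + \frac{5}{18} = 8 ⇒ A = \frac{139}{18}.
So u(n) = \frac{139 \left(-5\right)^{n}}{18} + \frac{n}{3} + \frac{5}{18}.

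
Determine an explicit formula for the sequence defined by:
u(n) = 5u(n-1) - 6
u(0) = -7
First-order linear non-homogeneous.
Homogeneous solution: u_h(n) = A·(5)^n.
Try constant particular solution u_p = K: K = 5K - 6 ⇒ K = \frac{3}{2}.
General: u(n) = A·(5)^n + \frac{3}{2}.
Apply u(0) = -7: A + \frac{3}{2} = -7 ⇒ A = - \frac{17}{2}.
So u(n) = \frac{3}{2} - \frac{17 \cdot 5^{n}}{2}.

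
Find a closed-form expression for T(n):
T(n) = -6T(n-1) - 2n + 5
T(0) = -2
First-order linear with linear forcing.
Homogeneous solution: T_h(n) = A·(-6)^n.
Try particular T_p(n) = pn + q. Substituting:
  pn + q = -6(p(n-1) + q) - 2n + 5.
Matching the n-coefficient: p = -6p - 2 ⇒ p = - \frac{2}{7}.
Matching constants: q = 6p - 6q + 5 ⇒ q = \frac{23}{49}.
General: T(n) = A·(-6)^n - \frac{2 n}{7} + \frac{23}{49}.
Apply T(0) = -2: A + \frac{23}{49} = -2 ⇒ A = - \frac{121}{49}.
So T(n) = - \frac{121 \left(-6\right)^{n}}{49} - \frac{2 n}{7} + \frac{23}{49}.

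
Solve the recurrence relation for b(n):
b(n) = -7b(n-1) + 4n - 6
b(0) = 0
First-order linear with linear forcing.
Homogeneous solution: b_h(n) = A·(-7)^n.
Try particular b_p(n) = pn + q. Substituting:
  pn + q = -7(p(n-1) + q) + 4n - 6.
Matching the n-coefficient: p = -7p + 4 ⇒ p = \frac{1}{2}.
Matching constants: q = 7p - 7q - 6 ⇒ q = - \frac{5}{16}.
General: b(n) = A·(-7)^n + \frac{n}{2} - \frac{5}{16}.
Apply b(0) = 0: A - \frac{5}{16} = 0 ⇒ A = \frac{5}{16}.
So b(n) = \frac{5 \left(-7\right)^{n}}{16} + \frac{n}{2} - \frac{5}{16}.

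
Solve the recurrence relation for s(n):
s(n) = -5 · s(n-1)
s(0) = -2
Pure geometric recurrence with ratio -5.
By induction s(n) = s(0) · (-5)^n = - 2 \left(-5\right)^{n}.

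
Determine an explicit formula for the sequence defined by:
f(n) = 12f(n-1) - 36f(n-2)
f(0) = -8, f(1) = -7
Characteristic equation: x² - 12x + 36 = 0, which is (x - (6))².
Repeated root r = 6.
General solution: f(n) = (A + Bn)·(6)^n.
From f(0) = -8: A = -8.
From f(1) = -7: (A + B)·(6) = -7 ⇒ B = \frac{41}{6}.
So f(n) = \left(\frac{41 n}{6} - 8\right) \cdot (6)^n.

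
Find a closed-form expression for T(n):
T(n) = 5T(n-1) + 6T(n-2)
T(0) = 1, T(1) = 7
Characteristic equation: x² - 5x - 6 = 0, which factors as (x - (-1))(x - (6)) = 0.
Roots r₁ = -1, r₂ = 6 (distinct).
General solution: T(n) = A·(-1)^n + B·(6)^n.
From T(0) = 1: A + B = 1.
From T(1) = 7: -A + 6B = 7.
Solving: A = - \frac{1}{7}, B = \frac{8}{7}.
So T(n) = - \frac{\left(-1\right)^{n}}{7} + \frac{8 \cdot 6^{n}}{7}.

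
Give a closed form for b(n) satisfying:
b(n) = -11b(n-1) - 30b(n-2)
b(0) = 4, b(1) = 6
Characteristic equation: x² + 11x + 30 = 0, which factors as (x - (-6))(x - (-5)) = 0.
Roots r₁ = -6, r₂ = -5 (distinct).
General solution: b(n) = A·(-6)^n + B·(-5)^n.
From b(0) = 4: A + B = 4.
From b(1) = 6: -6A - 5B = 6.
Solving: A = -26, B = 30.
So b(n) = 30 \left(-5\right)^{n} - 26 \left(-6\right)^{n}.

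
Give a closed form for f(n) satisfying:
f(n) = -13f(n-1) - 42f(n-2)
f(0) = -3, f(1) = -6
Characteristic equation: x² + 13x + 42 = 0, which factors as (x - (-7))(x - (-6)) = 0.
Roots r₁ = -7, r₂ = -6 (distinct).
General solution: f(n) = A·(-7)^n + B·(-6)^n.
From f(0) = -3: A + B = -3.
From f(1) = -6: -7A - 6B = -6.
Solving: A = 24, B = -27.
So f(n) = - 27 \left(-6\right)^{n} + 24 \left(-7\right)^{n}.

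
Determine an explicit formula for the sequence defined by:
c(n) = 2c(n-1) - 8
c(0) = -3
First-order linear non-homogeneous.
Homogeneous solution: c_h(n) = A·(2)^n.
Try constant particular solution c_p = K: K = 2K - 8 ⇒ K = 8.
General: c(n) = A·(2)^n + 8.
Apply c(0) = -3: A + 8 = -3 ⇒ A = -11.
So c(n) = 8 - 11 \cdot 2^{n}.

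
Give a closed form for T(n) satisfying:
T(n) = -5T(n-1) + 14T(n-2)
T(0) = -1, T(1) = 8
Characteristic equation: x² + 5x - 14 = 0, which factors as (x - (-7))(x - (2)) = 0.
Roots r₁ = -7, r₂ = 2 (distinct).
General solution: T(n) = A·(-7)^n + B·(2)^n.
From T(0) = -1: A + B = -1.
From T(1) = 8: -7A + 2B = 8.
Solving: A = - \frac{10}{9}, B = \frac{1}{9}.
So T(n) = - \frac{10 \left(-7\right)^{n}}{9} + \frac{2^{n}}{9}.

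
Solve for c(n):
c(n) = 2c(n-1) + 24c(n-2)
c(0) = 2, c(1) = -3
Characteristic equation: x² - 2x - 24 = 0, which factors as (x - (-4))(x - (6)) = 0.
Roots r₁ = -4, r₂ = 6 (distinct).
General solution: c(n) = A·(-4)^n + B·(6)^n.
From c(0) = 2: A + B = 2.
From c(1) = -3: -4A + 6B = -3.
Solving: A = \frac{3}{2}, B = \frac{1}{2}.
So c(n) = \frac{3 \left(-4\right)^{n}}{2} + \frac{6^{n}}{2}.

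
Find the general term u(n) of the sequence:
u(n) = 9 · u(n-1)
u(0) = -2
Pure geometric recurrence with ratio 9.
By induction u(n) = u(0) · (9)^n = - 2 \cdot 9^{n}.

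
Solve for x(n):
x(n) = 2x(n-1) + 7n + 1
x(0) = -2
First-order linear with linear forcing.
Homogeneous solution: x_h(n) = A·(2)^n.
Try particular x_p(n) = pn + q. Substituting:
  pn + q = 2(p(n-1) + q) + 7n + 1.
Matching the n-coefficient: p = 2p + 7 ⇒ p = -7.
Matching constants: q = -2p + 2q + 1 ⇒ q = -15.
General: x(n) = A·(2)^n - 7 n - 15.
Apply x(0) = -2: A - 15 = -2 ⇒ A = 13.
So x(n) = 13 \cdot 2^{n} - 7 n - 15.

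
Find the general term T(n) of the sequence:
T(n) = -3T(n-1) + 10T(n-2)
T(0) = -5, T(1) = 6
Characteristic equation: x² + 3x - 10 = 0, which factors as (x - (2))(x - (-5)) = 0.
Roots r₁ = 2, r₂ = -5 (distinct).
General solution: T(n) = A·(2)^n + B·(-5)^n.
From T(0) = -5: A + B = -5.
From T(1) = 6: 2A - 5B = 6.
Solving: A = - \frac{19}{7}, B = - \frac{16}{7}.
So T(n) = - \frac{16 \left(-5\right)^{n}}{7} - \frac{19 \cdot 2^{n}}{7}.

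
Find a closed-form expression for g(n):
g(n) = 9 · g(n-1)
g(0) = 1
Pure geometric recurrence with ratio 9.
By induction g(n) = g(0) · (9)^n = 9^{n}.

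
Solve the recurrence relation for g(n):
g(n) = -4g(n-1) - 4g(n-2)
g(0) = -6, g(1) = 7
Characteristic equation: x² + 4x + 4 = 0, which is (x - (-2))².
Repeated root r = -2.
General solution: g(n) = (A + Bn)·(-2)^n.
From g(0) = -6: A = -6.
From g(1) = 7: (A + B)·(-2) = 7 ⇒ B = \frac{5}{2}.
So g(n) = \left(\frac{5 n}{2} - 6\right) \cdot (-2)^n.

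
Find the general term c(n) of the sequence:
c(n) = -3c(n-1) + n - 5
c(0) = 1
First-order linear with linear forcing.
Homogeneous solution: c_h(n) = A·(-3)^n.
Try particular c_p(n) = pn + q. Substituting:
  pn + q = -3(p(n-1) + q) + n - 5.
Matching the n-coefficient: p = -3p + 1 ⇒ p = \frac{1}{4}.
Matching constants: q = 3p - 3q - 5 ⇒ q = - \frac{17}{16}.
General: c(n) = A·(-3)^n + \frac{n}{4} - \frac{17}{16}.
Apply c(0) = 1: A - \frac{17}{16} = 1 ⇒ A = \frac{33}{16}.
So c(n) = \frac{33 \left(-3\right)^{n}}{16} + \frac{n}{4} - \frac{17}{16}.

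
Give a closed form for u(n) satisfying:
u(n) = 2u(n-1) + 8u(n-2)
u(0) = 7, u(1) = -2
Characteristic equation: x² - 2x - 8 = 0, which factors as (x - (4))(x - (-2)) = 0.
Roots r₁ = 4, r₂ = -2 (distinct).
General solution: u(n) = A·(4)^n + B·(-2)^n.
From u(0) = 7: A + B = 7.
From u(1) = -2: 4A - 2B = -2.
Solving: A = 2, B = 5.
So u(n) = 5 \left(-2\right)^{n} + 2 \cdot 4^{n}.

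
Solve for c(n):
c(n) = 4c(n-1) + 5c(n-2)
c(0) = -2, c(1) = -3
Characteristic equation: x² - 4x - 5 = 0, which factors as (x - (5))(x - (-1)) = 0.
Roots r₁ = 5, r₂ = -1 (distinct).
General solution: c(n) = A·(5)^n + B·(-1)^n.
From c(0) = -2: A + B = -2.
From c(1) = -3: 5A - B = -3.
Solving: A = - \frac{5}{6}, B = - \frac{7}{6}.
So c(n) = - \frac{7 \left(-1\right)^{n}}{6} - \frac{5 \cdot 5^{n}}{6}.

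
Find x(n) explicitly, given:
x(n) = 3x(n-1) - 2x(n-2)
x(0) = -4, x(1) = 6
Characteristic equation: x² - 3x + 2 = 0, which factors as (x - (1))(x - (2)) = 0.
Roots r₁ = 1, r₂ = 2 (distinct).
General solution: x(n) = A·(1)^n + B·(2)^n.
From x(0) = -4: A + B = -4.
From x(1) = 6: A + 2B = 6.
Solving: A = -14, B = 10.
So x(n) = 10 \cdot 2^{n} - 14.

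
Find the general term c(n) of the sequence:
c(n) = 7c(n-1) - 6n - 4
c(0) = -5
First-order linear with linear forcing.
Homogeneous solution: c_h(n) = A·(7)^n.
Try particular c_p(n) = pn + q. Substituting:
  pn + q = 7(p(n-1) + q) - 6n - 4.
Matching the n-coefficient: p = 7p - 6 ⇒ p = 1.
Matching constants: q = -7p + 7q - 4 ⇒ q = \frac{11}{6}.
General: c(n) = A·(7)^n + n + \frac{11}{6}.
Apply c(0) = -5: A + \frac{11}{6} = -5 ⇒ A = - \frac{41}{6}.
So c(n) = - \frac{41 \cdot 7^{n}}{6} + n + \frac{11}{6}.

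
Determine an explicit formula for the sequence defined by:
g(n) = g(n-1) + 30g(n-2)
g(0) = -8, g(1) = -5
Characteristic equation: x² - x - 30 = 0, which factors as (x - (6))(x - (-5)) = 0.
Roots r₁ = 6, r₂ = -5 (distinct).
General solution: g(n) = A·(6)^n + B·(-5)^n.
From g(0) = -8: A + B = -8.
From g(1) = -5: 6A - 5B = -5.
Solving: A = - \frac{45}{11}, B = - \frac{43}{11}.
So g(n) = - \frac{43 \left(-5\right)^{n}}{11} - \frac{45 \cdot 6^{n}}{11}.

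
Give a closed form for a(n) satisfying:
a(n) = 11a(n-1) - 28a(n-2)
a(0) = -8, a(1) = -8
Characteristic equation: x² - 11x + 28 = 0, which factors as (x - (7))(x - (4)) = 0.
Roots r₁ = 7, r₂ = 4 (distinct).
General solution: a(n) = A·(7)^n + B·(4)^n.
From a(0) = -8: A + B = -8.
From a(1) = -8: 7A + 4B = -8.
Solving: A = 8, B = -16.
So a(n) = - 16 \cdot 4^{n} + 8 \cdot 7^{n}.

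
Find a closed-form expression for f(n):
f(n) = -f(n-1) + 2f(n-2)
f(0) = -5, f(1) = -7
Characteristic equation: x² + x - 2 = 0, which factors as (x - (-2))(x - (1)) = 0.
Roots r₁ = -2, r₂ = 1 (distinct).
General solution: f(n) = A·(-2)^n + B·(1)^n.
From f(0) = -5: A + B = -5.
From f(1) = -7: -2A + B = -7.
Solving: A = \frac{2}{3}, B = - \frac{17}{3}.
So f(n) = \frac{2 \left(-2\right)^{n}}{3} - \frac{17}{3}.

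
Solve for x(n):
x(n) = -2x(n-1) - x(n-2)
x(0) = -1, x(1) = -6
Characteristic equation: x² + 2x + 1 = 0, which is (x - (-1))².
Repeated root r = -1.
General solution: x(n) = (A + Bn)·(-1)^n.
From x(0) = -1: A = -1.
From x(1) = -6: (A + B)·(-1) = -6 ⇒ B = 7.
So x(n) = \left(7 n - 1\right) \cdot (-1)^n.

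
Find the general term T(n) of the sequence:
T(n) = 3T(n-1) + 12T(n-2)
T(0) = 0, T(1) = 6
Characteristic equation: x² - 3x - 12 = 0.
Discriminant Δ = (3)² + 4·(12) = 57.
Roots r₁,₂ = (3 ± √57)/2, so r₁ = \frac{3}{2} + \frac{\sqrt{57}}{2}, r₂ = \frac{3}{2} - \frac{\sqrt{57}}{2}.
General solution: T(n) = A·r₁^n + B·r₂^n.
From the initial conditions, A + B = 0 and r₁A + r₂B = 6.
Since r₁ - r₂ = √57: A = (6 - (0)r₂)/√57 = \frac{2 \sqrt{57}}{19}, and B = 0 - A = - \frac{2 \sqrt{57}}{19}.
So T(n) = \left(\frac{2 \sqrt{57}}{19}\right)\left(\frac{3}{2} + \frac{\sqrt{57}}{2}\right)^n + \left(- \frac{2 \sqrt{57}}{19}\right)\left(\frac{3}{2} - \frac{\sqrt{57}}{2}\right)^n.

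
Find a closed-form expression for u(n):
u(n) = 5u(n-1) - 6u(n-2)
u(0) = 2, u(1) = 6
Characteristic equation: x² - 5x + 6 = 0, which factors as (x - (2))(x - (3)) = 0.
Roots r₁ = 2, r₂ = 3 (distinct).
General solution: u(n) = A·(2)^n + B·(3)^n.
From u(0) = 2: A + B = 2.
From u(1) = 6: 2A + 3B = 6.
Solving: A = 0, B = 2.
So u(n) = 2 \cdot 3^{n}.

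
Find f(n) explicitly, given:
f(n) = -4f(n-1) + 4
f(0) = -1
First-order linear non-homogeneous.
Homogeneous solution: f_h(n) = A·(-4)^n.
Try constant particular solution f_p = K: K = -4K + 4 ⇒ K = \frac{4}{5}.
General: f(n) = A·(-4)^n + \frac{4}{5}.
Apply f(0) = -1: A + \frac{4}{5} = -1 ⇒ A = - \frac{9}{5}.
So f(n) = \frac{4}{5} - \frac{9 \left(-4\right)^{n}}{5}.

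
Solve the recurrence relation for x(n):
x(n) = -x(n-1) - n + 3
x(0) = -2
First-order linear with linear forcing.
Homogeneous solution: x_h(n) = A·(-1)^n.
Try particular x_p(n) = pn + q. Substituting:
  pn + q = -(p(n-1) + q) - n + 3.
Matching the n-coefficient: p = -p - 1 ⇒ p = - \frac{1}{2}.
Matching constants: q = p - q + 3 ⇒ q = \frac{5}{4}.
General: x(n) = A·(-1)^n - \frac{n}{2} + \frac{5}{4}.
Apply x(0) = -2: A + \frac{5}{4} = -2 ⇒ A = - \frac{13}{4}.
So x(n) = - \frac{13 \left(-1\right)^{n}}{4} - \frac{n}{2} + \frac{5}{4}.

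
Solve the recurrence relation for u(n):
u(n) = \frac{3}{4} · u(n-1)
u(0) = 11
Pure geometric recurrence with ratio \frac{3}{4}.
By induction u(n) = u(0) · (\frac{3}{4})^n = 11 \left(\frac{3}{4}\right)^{n}.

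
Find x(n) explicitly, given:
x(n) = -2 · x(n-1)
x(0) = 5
Pure geometric recurrence with ratio -2.
By induction x(n) = x(0) · (-2)^n = 5 \left(-2\right)^{n}.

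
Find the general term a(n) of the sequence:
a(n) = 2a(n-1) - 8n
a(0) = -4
First-order linear with linear forcing.
Homogeneous solution: a_h(n) = A·(2)^n.
Try particular a_p(n) = pn + q. Substituting:
  pn + q = 2(p(n-1) + q) - 8n.
Matching the n-coefficient: p = 2p - 8 ⇒ p = 8.
Matching constants: q = -2p + 2q ⇒ q = 16.
General: a(n) = A·(2)^n + 8 n + 16.
Apply a(0) = -4: A + 16 = -4 ⇒ A = -20.
So a(n) = - 20 \cdot 2^{n} + 8 n + 16.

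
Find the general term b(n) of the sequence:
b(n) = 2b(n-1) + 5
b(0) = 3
First-order linear non-homogeneous.
Homogeneous solution: b_h(n) = A·(2)^n.
Try constant particular solution b_p = K: K = 2K + 5 ⇒ K = -5.
General: b(n) = A·(2)^n - 5.
Apply b(0) = 3: A - 5 = 3 ⇒ A = 8.
So b(n) = 8 \cdot 2^{n} - 5.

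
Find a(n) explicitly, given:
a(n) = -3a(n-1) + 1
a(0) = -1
First-order linear non-homogeneous.
Homogeneous solution: a_h(n) = A·(-3)^n.
Try constant particular solution a_p = K: K = -3K + 1 ⇒ K = \frac{1}{4}.
General: a(n) = A·(-3)^n + \frac{1}{4}.
Apply a(0) = -1: A + \frac{1}{4} = -1 ⇒ A = - \frac{5}{4}.
So a(n) = \frac{1}{4} - \frac{5 \left(-3\right)^{n}}{4}.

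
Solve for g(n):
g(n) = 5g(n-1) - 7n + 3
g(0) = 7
First-order linear with linear forcing.
Homogeneous solution: g_h(n) = A·(5)^n.
Try particular g_p(n) = pn + q. Substituting:
  pn + q = 5(p(n-1) + q) - 7n + 3.
Matching the n-coefficient: p = 5p - 7 ⇒ p = \frac{7}{4}.
Matching constants: q = -5p + 5q + 3 ⇒ q = \frac{23}{16}.
General: g(n) = A·(5)^n + \frac{7 n}{4} + \frac{23}{16}.
Apply g(0) = 7: A + \frac{23}{16} = 7 ⇒ A = \frac{89}{16}.
So g(n) = \frac{89 \cdot 5^{n}}{16} + \frac{7 n}{4} + \frac{23}{16}.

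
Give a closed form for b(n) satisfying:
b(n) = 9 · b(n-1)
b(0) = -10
Pure geometric recurrence with ratio 9.
By induction b(n) = b(0) · (9)^n = - 10 \cdot 9^{n}.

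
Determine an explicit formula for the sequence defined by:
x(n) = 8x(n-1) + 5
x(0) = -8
First-order linear non-homogeneous.
Homogeneous solution: x_h(n) = A·(8)^n.
Try constant particular solution x_p = K: K = 8K + 5 ⇒ K = - \frac{5}{7}.
General: x(n) = A·(8)^n - \frac{5}{7}.
Apply x(0) = -8: A - \frac{5}{7} = -8 ⇒ A = - \frac{51}{7}.
So x(n) = - \frac{51 \cdot 8^{n}}{7} - \frac{5}{7}.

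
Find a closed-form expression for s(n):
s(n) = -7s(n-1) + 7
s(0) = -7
First-order linear non-homogeneous.
Homogeneous solution: s_h(n) = A·(-7)^n.
Try constant particular solution s_p = K: K = -7K + 7 ⇒ K = \frac{7}{8}.
General: s(n) = A·(-7)^n + \frac{7}{8}.
Apply s(0) = -7: A + \frac{7}{8} = -7 ⇒ A = - \frac{63}{8}.
So s(n) = \frac{7}{8} - \frac{63 \left(-7\right)^{n}}{8}.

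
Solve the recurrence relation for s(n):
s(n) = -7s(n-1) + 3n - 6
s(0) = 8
First-order linear with linear forcing.
Homogeneous solution: s_h(n) = A·(-7)^n.
Try particular s_p(n) = pn + q. Substituting:
  pn + q = -7(p(n-1) + q) + 3n - 6.
Matching the n-coefficient: p = -7p + 3 ⇒ p = \frac{3}{8}.
Matching constants: q = 7p - 7q - 6 ⇒ q = - \frac{27}{64}.
General: s(n) = A·(-7)^n + \frac{3 n}{8} - \frac{27}{64}.
Apply s(0) = 8: A - \frac{27}{64} = 8 ⇒ A = \frac{539}{64}.
So s(n) = \frac{539 \left(-7\right)^{n}}{64} + \frac{3 n}{8} - \frac{27}{64}.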